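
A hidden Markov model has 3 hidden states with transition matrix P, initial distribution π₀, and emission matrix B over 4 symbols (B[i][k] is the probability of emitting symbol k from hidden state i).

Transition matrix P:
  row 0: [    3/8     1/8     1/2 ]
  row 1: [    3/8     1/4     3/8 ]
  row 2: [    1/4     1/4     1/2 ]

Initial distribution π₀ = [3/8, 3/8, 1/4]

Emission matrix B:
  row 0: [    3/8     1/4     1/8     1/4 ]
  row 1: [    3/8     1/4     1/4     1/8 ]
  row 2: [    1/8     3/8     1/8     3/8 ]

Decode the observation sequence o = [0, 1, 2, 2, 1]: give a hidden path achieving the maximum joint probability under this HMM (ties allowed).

path = [0, 2, 2, 2, 2]

t=0: δ = [1.406e-01, 1.406e-01, 3.125e-02]  (obs o_0=0)
t=1: δ = [1.318e-02, 8.789e-03, 2.637e-02]  ψ = [0, 1, 0]  (obs o_1=1)
t=2: δ = [8.240e-04, 1.648e-03, 1.648e-03]  ψ = [2, 2, 2]  (obs o_2=2)
t=3: δ = [7.725e-05, 1.030e-04, 1.030e-04]  ψ = [1, 1, 2]  (obs o_3=2)
t=4: δ = [9.656e-06, 6.437e-06, 1.931e-05]  ψ = [1, 1, 2]  (obs o_4=1)
backtrack: best end state = 2; path = [0, 2, 2, 2, 2]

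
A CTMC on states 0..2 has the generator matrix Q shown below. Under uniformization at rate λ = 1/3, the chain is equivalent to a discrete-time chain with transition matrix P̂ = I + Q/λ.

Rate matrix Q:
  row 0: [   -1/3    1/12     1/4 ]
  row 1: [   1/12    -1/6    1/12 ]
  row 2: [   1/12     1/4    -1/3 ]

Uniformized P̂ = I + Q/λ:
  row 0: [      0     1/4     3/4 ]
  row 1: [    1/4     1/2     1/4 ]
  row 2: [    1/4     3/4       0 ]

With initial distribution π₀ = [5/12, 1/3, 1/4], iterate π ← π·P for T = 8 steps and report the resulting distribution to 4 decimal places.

t=0: π = [0.4167, 0.3333, 0.2500]
t=1: π = [0.1458, 0.4583, 0.3958]
t=2: π = [0.2135, 0.5625, 0.2240]
t=3: π = [0.1966, 0.5026, 0.3008]
t=4: π = [0.2008, 0.5260, 0.2731]
t=5: π = [0.1998, 0.5181, 0.2821]
t=6: π = [0.2001, 0.5206, 0.2794]
t=7: π = [0.2000, 0.5198, 0.2802]
t=8: π = [0.2000, 0.5201, 0.2799]

π = [0.2000, 0.5201, 0.2799]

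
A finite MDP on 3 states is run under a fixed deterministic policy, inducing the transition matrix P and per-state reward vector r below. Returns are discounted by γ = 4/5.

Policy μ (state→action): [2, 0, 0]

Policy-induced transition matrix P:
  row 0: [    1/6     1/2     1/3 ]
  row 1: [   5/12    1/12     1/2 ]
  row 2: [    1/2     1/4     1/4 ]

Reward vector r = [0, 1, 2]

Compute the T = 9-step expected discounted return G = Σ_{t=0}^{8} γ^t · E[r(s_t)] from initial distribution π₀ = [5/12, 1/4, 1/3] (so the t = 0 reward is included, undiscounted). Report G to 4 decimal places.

G = 4.2398

t=0: π = [0.4167, 0.2500, 0.3333], E[r] = 0.9167, γ^t·E[r] = 0.916667, running G = 0.916667
t=1: π = [0.3403, 0.3125, 0.3472], E[r] = 1.0069, γ^t·E[r] = 0.805556, running G = 1.722222
t=2: π = [0.3605, 0.2830, 0.3565], E[r] = 0.9959, γ^t·E[r] = 0.637407, running G = 2.359630
t=3: π = [0.3562, 0.2930, 0.3508], E[r] = 0.9946, γ^t·E[r] = 0.509210, running G = 2.868840
t=4: π = [0.3568, 0.2902, 0.3529], E[r] = 0.9961, γ^t·E[r] = 0.407998, running G = 3.276838
t=5: π = [0.3569, 0.2908, 0.3523], E[r] = 0.9954, γ^t·E[r] = 0.326182, running G = 3.603019
t=6: π = [0.3568, 0.2907, 0.3524], E[r] = 0.9956, γ^t·E[r] = 0.261001, running G = 3.864021
t=7: π = [0.3568, 0.2907, 0.3524], E[r] = 0.9956, γ^t·E[r] = 0.208789, running G = 4.072810
t=8: π = [0.3568, 0.2908, 0.3524], E[r] = 0.9956, γ^t·E[r] = 0.167033, running G = 4.239843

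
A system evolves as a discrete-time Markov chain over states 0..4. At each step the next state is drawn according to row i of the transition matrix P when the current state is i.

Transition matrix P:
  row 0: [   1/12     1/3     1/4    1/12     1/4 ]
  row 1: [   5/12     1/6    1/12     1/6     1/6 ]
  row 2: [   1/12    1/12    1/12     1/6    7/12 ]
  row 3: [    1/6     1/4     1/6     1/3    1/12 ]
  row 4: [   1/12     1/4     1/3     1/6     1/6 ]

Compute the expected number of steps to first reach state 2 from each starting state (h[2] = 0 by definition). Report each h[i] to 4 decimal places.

First-step conditioning: h[2] = 0; for i ≠ 2, h[i] = 1 + Σ_k P[i][k]·h[k].
  h[0] = 1 + 1/12·h[0] + 1/3·h[1] + 1/12·h[3] + 1/4·h[4]
  h[1] = 1 + 5/12·h[0] + 1/6·h[1] + 1/6·h[3] + 1/6·h[4]
  h[3] = 1 + 1/6·h[0] + 1/4·h[1] + 1/3·h[3] + 1/12·h[4]
  h[4] = 1 + 1/12·h[0] + 1/4·h[1] + 1/6·h[3] + 1/6·h[4]
Solving the 4×4 linear system over states ≠ 2 gives exactly h = [6668/1391, 7712/1391, 0, 7412/1391, 6132/1391] (h[2] = 0 is the target).

h = [4.7937, 5.5442, 0.0000, 5.3285, 4.4083]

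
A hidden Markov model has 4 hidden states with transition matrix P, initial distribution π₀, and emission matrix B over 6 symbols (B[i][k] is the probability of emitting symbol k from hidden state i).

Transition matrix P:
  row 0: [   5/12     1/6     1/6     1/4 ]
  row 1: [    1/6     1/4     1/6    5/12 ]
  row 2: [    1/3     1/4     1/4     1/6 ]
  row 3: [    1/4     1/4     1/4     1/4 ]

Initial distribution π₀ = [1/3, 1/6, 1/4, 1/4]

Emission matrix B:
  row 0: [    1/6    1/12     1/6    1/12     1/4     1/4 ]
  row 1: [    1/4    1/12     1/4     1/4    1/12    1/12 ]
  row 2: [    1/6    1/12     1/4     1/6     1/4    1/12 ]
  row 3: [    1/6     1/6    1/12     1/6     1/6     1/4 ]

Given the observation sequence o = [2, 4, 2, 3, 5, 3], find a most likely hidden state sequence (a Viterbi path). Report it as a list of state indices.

t=0: δ = [5.556e-02, 4.167e-02, 6.250e-02, 2.083e-02]  (obs o_0=2)
t=1: δ = [5.787e-03, 1.302e-03, 3.906e-03, 2.894e-03]  ψ = [0, 2, 2, 1]  (obs o_1=4)
t=2: δ = [4.019e-04, 2.441e-04, 2.441e-04, 1.206e-04]  ψ = [0, 2, 2, 0]  (obs o_2=2)
t=3: δ = [1.395e-05, 1.674e-05, 1.116e-05, 1.695e-05]  ψ = [0, 0, 0, 1]  (obs o_3=3)
t=4: δ = [1.454e-06, 3.532e-07, 3.532e-07, 1.744e-06]  ψ = [0, 3, 3, 1]  (obs o_4=5)
t=5: δ = [5.047e-08, 1.090e-07, 7.268e-08, 7.268e-08]  ψ = [0, 3, 3, 3]  (obs o_5=3)
backtrack: best end state = 1; path = [0, 0, 0, 1, 3, 1]

path = [0, 0, 0, 1, 3, 1]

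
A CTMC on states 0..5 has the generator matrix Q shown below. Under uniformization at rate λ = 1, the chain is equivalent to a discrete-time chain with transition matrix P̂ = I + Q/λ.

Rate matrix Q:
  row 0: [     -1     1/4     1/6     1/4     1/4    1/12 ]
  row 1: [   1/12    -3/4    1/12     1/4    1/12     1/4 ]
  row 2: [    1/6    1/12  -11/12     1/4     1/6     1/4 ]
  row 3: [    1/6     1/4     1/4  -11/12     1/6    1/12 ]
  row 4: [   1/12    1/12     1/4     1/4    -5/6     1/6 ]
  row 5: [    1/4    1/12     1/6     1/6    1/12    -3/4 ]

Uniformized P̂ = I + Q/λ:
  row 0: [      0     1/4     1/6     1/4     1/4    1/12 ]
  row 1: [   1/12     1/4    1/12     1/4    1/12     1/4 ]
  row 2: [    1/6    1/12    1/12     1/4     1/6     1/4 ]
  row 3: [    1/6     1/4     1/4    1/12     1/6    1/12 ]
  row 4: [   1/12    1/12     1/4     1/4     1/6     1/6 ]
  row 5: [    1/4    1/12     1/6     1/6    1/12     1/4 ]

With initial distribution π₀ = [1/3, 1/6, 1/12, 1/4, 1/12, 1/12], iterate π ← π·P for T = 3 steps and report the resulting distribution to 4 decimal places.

t=0: π = [0.3333, 0.1667, 0.0833, 0.2500, 0.0833, 0.0833]
t=1: π = [0.0972, 0.2083, 0.1736, 0.2014, 0.1736, 0.1458]
t=2: π = [0.1308, 0.1678, 0.1661, 0.2043, 0.1453, 0.1858]
t=3: π = [0.1343, 0.1671, 0.1680, 0.2005, 0.1481, 0.1821]

π = [0.1343, 0.1671, 0.1680, 0.2005, 0.1481, 0.1821]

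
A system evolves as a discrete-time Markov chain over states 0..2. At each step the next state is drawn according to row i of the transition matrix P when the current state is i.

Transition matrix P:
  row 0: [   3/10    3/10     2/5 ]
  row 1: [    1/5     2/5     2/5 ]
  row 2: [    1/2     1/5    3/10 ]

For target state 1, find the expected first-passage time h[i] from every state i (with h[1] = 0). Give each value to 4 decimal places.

First-step conditioning: h[1] = 0; for i ≠ 1, h[i] = 1 + Σ_k P[i][k]·h[k].
  h[0] = 1 + 3/10·h[0] + 2/5·h[2]
  h[2] = 1 + 1/2·h[0] + 3/10·h[2]
Solving the 2×2 linear system over states ≠ 1 gives exactly h = [110/29, 0, 120/29] (h[1] = 0 is the target).

h = [3.7931, 0.0000, 4.1379]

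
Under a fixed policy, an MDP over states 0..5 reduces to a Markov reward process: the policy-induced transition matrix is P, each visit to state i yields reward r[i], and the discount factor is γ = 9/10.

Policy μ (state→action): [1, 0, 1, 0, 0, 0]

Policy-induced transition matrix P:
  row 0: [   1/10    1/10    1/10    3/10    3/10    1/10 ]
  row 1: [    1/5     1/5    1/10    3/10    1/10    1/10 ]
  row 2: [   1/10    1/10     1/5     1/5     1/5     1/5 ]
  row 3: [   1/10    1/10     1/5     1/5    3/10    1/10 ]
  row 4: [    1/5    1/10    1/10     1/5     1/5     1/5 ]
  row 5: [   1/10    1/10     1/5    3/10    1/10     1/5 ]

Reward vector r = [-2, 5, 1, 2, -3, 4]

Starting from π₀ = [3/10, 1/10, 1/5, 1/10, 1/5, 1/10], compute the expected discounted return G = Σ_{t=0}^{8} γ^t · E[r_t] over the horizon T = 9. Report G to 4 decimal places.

t=0: π = [0.3000, 0.1000, 0.2000, 0.1000, 0.2000, 0.1000], E[r] = 0.1000, γ^t·E[r] = 0.100000, running G = 0.100000
t=1: π = [0.1300, 0.1100, 0.1400, 0.2500, 0.2200, 0.1500], E[r] = 0.8700, γ^t·E[r] = 0.783000, running G = 0.883000
t=2: π = [0.1330, 0.1110, 0.1540, 0.2390, 0.2120, 0.1510], E[r] = 0.8890, γ^t·E[r] = 0.720090, running G = 1.603090
t=3: π = [0.1323, 0.1111, 0.1544, 0.2395, 0.2110, 0.1517], E[r] = 0.8981, γ^t·E[r] = 0.654715, running G = 2.257805
t=4: π = [0.1322, 0.1111, 0.1546, 0.2395, 0.2109, 0.1517], E[r] = 0.8989, γ^t·E[r] = 0.589735, running G = 2.847540
t=5: π = [0.1322, 0.1111, 0.1546, 0.2395, 0.2109, 0.1517], E[r] = 0.8989, γ^t·E[r] = 0.530812, running G = 3.378353
t=6: π = [0.1322, 0.1111, 0.1546, 0.2395, 0.2109, 0.1517], E[r] = 0.8990, γ^t·E[r] = 0.477740, running G = 3.856093
t=7: π = [0.1322, 0.1111, 0.1546, 0.2395, 0.2109, 0.1517], E[r] = 0.8990, γ^t·E[r] = 0.429967, running G = 4.286060
t=8: π = [0.1322, 0.1111, 0.1546, 0.2395, 0.2109, 0.1517], E[r] = 0.8990, γ^t·E[r] = 0.386970, running G = 4.673030

G = 4.6730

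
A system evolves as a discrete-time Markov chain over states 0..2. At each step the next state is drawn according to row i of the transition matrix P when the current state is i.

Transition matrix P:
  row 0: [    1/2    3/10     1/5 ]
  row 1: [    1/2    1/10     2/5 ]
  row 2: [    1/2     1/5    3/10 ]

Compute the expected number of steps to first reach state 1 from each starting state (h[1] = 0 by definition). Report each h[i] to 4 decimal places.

h = [3.6000, 0.0000, 4.0000]

First-step conditioning: h[1] = 0; for i ≠ 1, h[i] = 1 + Σ_k P[i][k]·h[k].
  h[0] = 1 + 1/2·h[0] + 1/5·h[2]
  h[2] = 1 + 1/2·h[0] + 3/10·h[2]
Solving the 2×2 linear system over states ≠ 1 gives exactly h = [18/5, 0, 4] (h[1] = 0 is the target).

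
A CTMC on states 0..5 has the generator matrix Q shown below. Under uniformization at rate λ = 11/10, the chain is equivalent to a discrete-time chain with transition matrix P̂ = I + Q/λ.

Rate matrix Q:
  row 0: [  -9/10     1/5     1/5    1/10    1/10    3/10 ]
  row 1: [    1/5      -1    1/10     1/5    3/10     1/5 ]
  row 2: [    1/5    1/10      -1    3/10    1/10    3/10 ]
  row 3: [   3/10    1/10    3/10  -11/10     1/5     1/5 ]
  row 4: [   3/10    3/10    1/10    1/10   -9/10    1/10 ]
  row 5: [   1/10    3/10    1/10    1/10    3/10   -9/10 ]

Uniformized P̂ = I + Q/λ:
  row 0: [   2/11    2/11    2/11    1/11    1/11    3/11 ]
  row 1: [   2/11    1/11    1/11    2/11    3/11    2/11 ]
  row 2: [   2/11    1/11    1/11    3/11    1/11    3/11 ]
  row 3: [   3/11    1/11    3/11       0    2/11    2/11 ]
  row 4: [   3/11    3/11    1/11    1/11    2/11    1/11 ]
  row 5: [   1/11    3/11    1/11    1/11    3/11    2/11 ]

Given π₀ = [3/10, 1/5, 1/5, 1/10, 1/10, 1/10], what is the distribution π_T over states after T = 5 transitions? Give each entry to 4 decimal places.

t=0: π = [0.3000, 0.2000, 0.2000, 0.1000, 0.1000, 0.1000]
t=1: π = [0.1909, 0.1545, 0.1364, 0.1364, 0.1636, 0.2182]
t=2: π = [0.1893, 0.1777, 0.1331, 0.1174, 0.1860, 0.1967]
t=3: π = [0.1915, 0.1777, 0.1295, 0.1206, 0.1866, 0.1942]
t=4: π = [0.1921, 0.1775, 0.1302, 0.1196, 0.1864, 0.1940]
t=5: π = [0.1920, 0.1776, 0.1301, 0.1199, 0.1863, 0.1942]

π = [0.1920, 0.1776, 0.1301, 0.1199, 0.1863, 0.1942]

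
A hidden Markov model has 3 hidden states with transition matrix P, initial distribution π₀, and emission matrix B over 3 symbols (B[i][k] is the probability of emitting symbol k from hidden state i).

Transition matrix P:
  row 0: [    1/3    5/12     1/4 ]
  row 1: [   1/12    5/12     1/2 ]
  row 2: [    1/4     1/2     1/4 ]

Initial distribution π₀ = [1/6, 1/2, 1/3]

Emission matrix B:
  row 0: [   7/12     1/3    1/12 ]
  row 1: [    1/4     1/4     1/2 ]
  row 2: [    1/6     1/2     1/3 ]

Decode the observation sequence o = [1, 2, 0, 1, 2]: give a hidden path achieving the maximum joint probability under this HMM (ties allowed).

t=0: δ = [5.556e-02, 1.250e-01, 1.667e-01]  (obs o_0=1)
t=1: δ = [3.472e-03, 4.167e-02, 2.083e-02]  ψ = [2, 2, 1]  (obs o_1=2)
t=2: δ = [3.038e-03, 4.340e-03, 3.472e-03]  ψ = [2, 1, 1]  (obs o_2=0)
t=3: δ = [3.376e-04, 4.521e-04, 1.085e-03]  ψ = [0, 1, 1]  (obs o_3=1)
t=4: δ = [2.261e-05, 2.713e-04, 9.042e-05]  ψ = [2, 2, 2]  (obs o_4=2)
backtrack: best end state = 1; path = [2, 1, 1, 2, 1]

path = [2, 1, 1, 2, 1]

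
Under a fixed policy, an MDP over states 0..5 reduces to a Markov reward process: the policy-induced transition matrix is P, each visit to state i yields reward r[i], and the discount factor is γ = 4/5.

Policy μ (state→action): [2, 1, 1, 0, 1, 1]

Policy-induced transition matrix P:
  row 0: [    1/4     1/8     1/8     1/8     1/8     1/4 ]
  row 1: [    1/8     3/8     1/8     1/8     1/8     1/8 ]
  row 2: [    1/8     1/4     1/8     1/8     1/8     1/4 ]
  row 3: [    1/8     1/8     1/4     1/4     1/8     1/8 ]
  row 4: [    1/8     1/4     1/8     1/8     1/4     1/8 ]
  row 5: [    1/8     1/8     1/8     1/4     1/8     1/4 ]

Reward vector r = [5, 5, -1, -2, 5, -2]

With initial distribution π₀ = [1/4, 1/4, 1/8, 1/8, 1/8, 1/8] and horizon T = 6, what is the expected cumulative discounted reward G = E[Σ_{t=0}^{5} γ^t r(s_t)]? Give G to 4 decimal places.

t=0: π = [0.2500, 0.2500, 0.1250, 0.1250, 0.1250, 0.1250], E[r] = 2.5000, γ^t·E[r] = 2.500000, running G = 2.500000
t=1: π = [0.1563, 0.2188, 0.1406, 0.1563, 0.1406, 0.1875], E[r] = 1.7500, γ^t·E[r] = 1.400000, running G = 3.900000
t=2: π = [0.1445, 0.2148, 0.1445, 0.1680, 0.1426, 0.1855], E[r] = 1.6582, γ^t·E[r] = 1.061250, running G = 4.961250
t=3: π = [0.1431, 0.2146, 0.1460, 0.1692, 0.1428, 0.1843], E[r] = 1.6494, γ^t·E[r] = 0.844500, running G = 5.805750
t=4: π = [0.1429, 0.2148, 0.1461, 0.1692, 0.1429, 0.1842], E[r] = 1.6496, γ^t·E[r] = 0.675663, running G = 6.481413
t=5: π = [0.1429, 0.2148, 0.1461, 0.1692, 0.1429, 0.1842], E[r] = 1.6499, γ^t·E[r] = 0.540626, running G = 7.022039

G = 7.0220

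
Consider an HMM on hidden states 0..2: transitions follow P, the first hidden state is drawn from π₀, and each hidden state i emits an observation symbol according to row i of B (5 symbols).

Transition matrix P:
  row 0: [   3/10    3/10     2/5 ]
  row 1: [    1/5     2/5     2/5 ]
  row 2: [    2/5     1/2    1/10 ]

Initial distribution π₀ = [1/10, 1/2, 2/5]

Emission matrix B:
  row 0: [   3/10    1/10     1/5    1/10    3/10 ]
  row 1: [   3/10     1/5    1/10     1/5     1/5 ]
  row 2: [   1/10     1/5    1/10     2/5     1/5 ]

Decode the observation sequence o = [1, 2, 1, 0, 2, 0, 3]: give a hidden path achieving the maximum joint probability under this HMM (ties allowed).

path = [2, 0, 2, 1, 2, 1, 2]

t=0: δ = [1.000e-02, 1.000e-01, 8.000e-02]  (obs o_0=1)
t=1: δ = [6.400e-03, 4.000e-03, 4.000e-03]  ψ = [2, 1, 1]  (obs o_1=2)
t=2: δ = [1.920e-04, 4.000e-04, 5.120e-04]  ψ = [0, 2, 0]  (obs o_2=1)
t=3: δ = [6.144e-05, 7.680e-05, 1.600e-05]  ψ = [2, 2, 1]  (obs o_3=0)
t=4: δ = [3.686e-06, 3.072e-06, 3.072e-06]  ψ = [0, 1, 1]  (obs o_4=2)
t=5: δ = [3.686e-07, 4.608e-07, 1.475e-07]  ψ = [2, 2, 0]  (obs o_5=0)
t=6: δ = [1.106e-08, 3.686e-08, 7.373e-08]  ψ = [0, 1, 1]  (obs o_6=3)
backtrack: best end state = 2; path = [2, 0, 2, 1, 2, 1, 2]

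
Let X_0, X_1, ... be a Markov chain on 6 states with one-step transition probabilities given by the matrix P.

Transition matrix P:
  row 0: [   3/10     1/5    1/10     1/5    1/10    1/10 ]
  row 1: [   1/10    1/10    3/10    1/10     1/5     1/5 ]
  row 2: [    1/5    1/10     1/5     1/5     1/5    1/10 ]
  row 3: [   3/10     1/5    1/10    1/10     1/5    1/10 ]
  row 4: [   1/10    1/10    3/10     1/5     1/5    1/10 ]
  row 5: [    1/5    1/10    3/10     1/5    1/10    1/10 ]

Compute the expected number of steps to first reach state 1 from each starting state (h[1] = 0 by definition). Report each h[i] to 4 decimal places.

h = [6.3149, 0.0000, 7.1143, 6.3949, 7.1942, 7.1063]

First-step conditioning: h[1] = 0; for i ≠ 1, h[i] = 1 + Σ_k P[i][k]·h[k].
  h[0] = 1 + 3/10·h[0] + 1/10·h[2] + 1/5·h[3] + 1/10·h[4] + 1/10·h[5]
  h[2] = 1 + 1/5·h[0] + 1/5·h[2] + 1/5·h[3] + 1/5·h[4] + 1/10·h[5]
  h[3] = 1 + 3/10·h[0] + 1/10·h[2] + 1/10·h[3] + 1/5·h[4] + 1/10·h[5]
  h[4] = 1 + 1/10·h[0] + 3/10·h[2] + 1/5·h[3] + 1/5·h[4] + 1/10·h[5]
  h[5] = 1 + 1/5·h[0] + 3/10·h[2] + 1/5·h[3] + 1/10·h[4] + 1/10·h[5]
Solving the 5×5 linear system over states ≠ 1 gives exactly h = [7900/1251, 0, 8900/1251, 8000/1251, 1000/139, 8890/1251] (h[1] = 0 is the target).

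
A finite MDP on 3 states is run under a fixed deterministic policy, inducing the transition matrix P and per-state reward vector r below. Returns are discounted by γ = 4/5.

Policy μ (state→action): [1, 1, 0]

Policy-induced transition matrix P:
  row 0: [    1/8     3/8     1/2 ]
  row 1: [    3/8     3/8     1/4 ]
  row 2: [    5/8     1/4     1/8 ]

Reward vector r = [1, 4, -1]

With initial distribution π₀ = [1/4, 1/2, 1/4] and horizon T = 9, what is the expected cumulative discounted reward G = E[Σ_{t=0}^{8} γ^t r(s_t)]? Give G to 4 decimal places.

t=0: π = [0.2500, 0.5000, 0.2500], E[r] = 2.0000, γ^t·E[r] = 2.000000, running G = 2.000000
t=1: π = [0.3750, 0.3438, 0.2813], E[r] = 1.4688, γ^t·E[r] = 1.175000, running G = 3.175000
t=2: π = [0.3516, 0.3398, 0.3086], E[r] = 1.4023, γ^t·E[r] = 0.897500, running G = 4.072500
t=3: π = [0.3643, 0.3364, 0.2993], E[r] = 1.4106, γ^t·E[r] = 0.722250, running G = 4.794750
t=4: π = [0.3588, 0.3376, 0.3036], E[r] = 1.4055, γ^t·E[r] = 0.575675, running G = 5.370425
t=5: π = [0.3612, 0.3370, 0.3017], E[r] = 1.4077, γ^t·E[r] = 0.461263, running G = 5.831688
t=6: π = [0.3601, 0.3373, 0.3026], E[r] = 1.4067, γ^t·E[r] = 0.368751, running G = 6.200438
t=7: π = [0.3606, 0.3372, 0.3022], E[r] = 1.4071, γ^t·E[r] = 0.295093, running G = 6.495531
t=8: π = [0.3604, 0.3372, 0.3024], E[r] = 1.4069, γ^t·E[r] = 0.236041, running G = 6.731572

G = 6.7316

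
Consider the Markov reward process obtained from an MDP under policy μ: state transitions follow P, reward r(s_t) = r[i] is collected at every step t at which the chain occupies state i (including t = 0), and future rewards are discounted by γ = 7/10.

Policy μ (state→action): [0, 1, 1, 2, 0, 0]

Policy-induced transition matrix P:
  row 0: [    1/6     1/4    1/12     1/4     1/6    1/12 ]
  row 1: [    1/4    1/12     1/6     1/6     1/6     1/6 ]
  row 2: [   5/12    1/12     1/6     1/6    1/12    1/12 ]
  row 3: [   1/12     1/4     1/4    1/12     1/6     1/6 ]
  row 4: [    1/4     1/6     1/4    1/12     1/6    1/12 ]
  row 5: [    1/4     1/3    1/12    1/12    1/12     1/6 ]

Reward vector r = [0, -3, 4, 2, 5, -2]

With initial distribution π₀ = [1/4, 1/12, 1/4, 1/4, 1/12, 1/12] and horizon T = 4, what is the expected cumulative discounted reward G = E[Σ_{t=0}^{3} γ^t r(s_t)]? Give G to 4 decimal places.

t=0: π = [0.2500, 0.0833, 0.2500, 0.2500, 0.0833, 0.0833], E[r] = 1.5000, γ^t·E[r] = 1.500000, running G = 1.500000
t=1: π = [0.2292, 0.1944, 0.1667, 0.1528, 0.1389, 0.1181], E[r] = 0.8472, γ^t·E[r] = 0.593056, running G = 2.093056
t=2: π = [0.2332, 0.1881, 0.1620, 0.1516, 0.1429, 0.1221], E[r] = 0.8576, γ^t·E[r] = 0.420243, running G = 2.513299
t=3: π = [0.2323, 0.1899, 0.1616, 0.1514, 0.1430, 0.1218], E[r] = 0.8507, γ^t·E[r] = 0.291805, running G = 2.805103

G = 2.8051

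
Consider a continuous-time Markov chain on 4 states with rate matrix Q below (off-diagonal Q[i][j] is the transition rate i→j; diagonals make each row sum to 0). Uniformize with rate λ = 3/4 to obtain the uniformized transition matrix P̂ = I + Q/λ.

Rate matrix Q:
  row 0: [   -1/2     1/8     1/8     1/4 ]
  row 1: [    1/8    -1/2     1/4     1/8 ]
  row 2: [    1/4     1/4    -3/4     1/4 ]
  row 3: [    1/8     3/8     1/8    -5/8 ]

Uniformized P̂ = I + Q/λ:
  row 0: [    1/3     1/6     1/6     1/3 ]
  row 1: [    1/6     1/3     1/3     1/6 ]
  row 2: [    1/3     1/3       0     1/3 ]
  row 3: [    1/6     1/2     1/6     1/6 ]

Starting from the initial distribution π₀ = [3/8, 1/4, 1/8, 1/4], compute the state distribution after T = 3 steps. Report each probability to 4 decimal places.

t=0: π = [0.3750, 0.2500, 0.1250, 0.2500]
t=1: π = [0.2500, 0.3125, 0.1875, 0.2500]
t=2: π = [0.2396, 0.3333, 0.1875, 0.2396]
t=3: π = [0.2378, 0.3333, 0.1910, 0.2378]

π = [0.2378, 0.3333, 0.1910, 0.2378]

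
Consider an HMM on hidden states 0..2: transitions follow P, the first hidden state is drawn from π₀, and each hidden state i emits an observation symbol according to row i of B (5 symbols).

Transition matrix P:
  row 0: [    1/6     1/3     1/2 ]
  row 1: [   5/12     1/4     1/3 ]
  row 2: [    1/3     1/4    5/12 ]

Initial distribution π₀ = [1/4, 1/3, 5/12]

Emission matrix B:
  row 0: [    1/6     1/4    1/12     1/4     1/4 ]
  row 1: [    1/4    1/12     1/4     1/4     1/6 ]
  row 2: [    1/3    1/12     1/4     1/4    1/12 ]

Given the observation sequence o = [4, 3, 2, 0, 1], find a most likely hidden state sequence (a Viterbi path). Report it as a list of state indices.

t=0: δ = [6.250e-02, 5.556e-02, 3.472e-02]  (obs o_0=4)
t=1: δ = [5.787e-03, 5.208e-03, 7.812e-03]  ψ = [1, 0, 0]  (obs o_1=3)
t=2: δ = [2.170e-04, 4.883e-04, 8.138e-04]  ψ = [2, 2, 2]  (obs o_2=2)
t=3: δ = [4.521e-05, 5.086e-05, 1.130e-04]  ψ = [2, 2, 2]  (obs o_3=0)
t=4: δ = [9.419e-06, 2.355e-06, 3.925e-06]  ψ = [2, 2, 2]  (obs o_4=1)
backtrack: best end state = 0; path = [0, 2, 2, 2, 0]

path = [0, 2, 2, 2, 0]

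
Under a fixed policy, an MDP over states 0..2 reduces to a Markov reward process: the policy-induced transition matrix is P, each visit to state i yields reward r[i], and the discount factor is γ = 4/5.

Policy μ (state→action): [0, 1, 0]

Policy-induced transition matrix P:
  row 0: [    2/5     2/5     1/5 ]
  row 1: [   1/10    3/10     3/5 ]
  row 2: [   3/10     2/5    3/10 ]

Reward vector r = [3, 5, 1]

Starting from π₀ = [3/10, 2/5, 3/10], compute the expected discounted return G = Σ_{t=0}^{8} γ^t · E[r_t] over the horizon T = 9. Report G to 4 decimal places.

t=0: π = [0.3000, 0.4000, 0.3000], E[r] = 3.2000, γ^t·E[r] = 3.200000, running G = 3.200000
t=1: π = [0.2500, 0.3600, 0.3900], E[r] = 2.9400, γ^t·E[r] = 2.352000, running G = 5.552000
t=2: π = [0.2530, 0.3640, 0.3830], E[r] = 2.9620, γ^t·E[r] = 1.895680, running G = 7.447680
t=3: π = [0.2525, 0.3636, 0.3839], E[r] = 2.9594, γ^t·E[r] = 1.515213, running G = 8.962893
t=4: π = [0.2525, 0.3636, 0.3838], E[r] = 2.9596, γ^t·E[r] = 1.212260, running G = 10.175153
t=5: π = [0.2525, 0.3636, 0.3838], E[r] = 2.9596, γ^t·E[r] = 0.969800, running G = 11.144953
t=6: π = [0.2525, 0.3636, 0.3838], E[r] = 2.9596, γ^t·E[r] = 0.775840, running G = 11.920793
t=7: π = [0.2525, 0.3636, 0.3838], E[r] = 2.9596, γ^t·E[r] = 0.620672, running G = 12.541466
t=8: π = [0.2525, 0.3636, 0.3838], E[r] = 2.9596, γ^t·E[r] = 0.496538, running G = 13.038003

G = 13.0380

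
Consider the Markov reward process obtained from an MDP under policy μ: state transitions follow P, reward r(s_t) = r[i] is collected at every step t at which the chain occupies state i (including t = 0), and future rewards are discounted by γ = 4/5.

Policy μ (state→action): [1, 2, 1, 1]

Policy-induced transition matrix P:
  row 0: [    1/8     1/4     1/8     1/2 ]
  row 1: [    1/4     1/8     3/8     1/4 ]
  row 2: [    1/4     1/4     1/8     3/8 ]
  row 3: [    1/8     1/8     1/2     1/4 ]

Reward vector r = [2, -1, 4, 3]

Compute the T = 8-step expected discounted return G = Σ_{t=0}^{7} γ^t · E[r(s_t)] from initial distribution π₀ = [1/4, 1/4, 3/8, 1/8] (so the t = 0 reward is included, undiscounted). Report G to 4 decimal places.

t=0: π = [0.2500, 0.2500, 0.3750, 0.1250], E[r] = 2.1250, γ^t·E[r] = 2.125000, running G = 2.125000
t=1: π = [0.2031, 0.2031, 0.2344, 0.3594], E[r] = 2.2188, γ^t·E[r] = 1.775000, running G = 3.900000
t=2: π = [0.1797, 0.1797, 0.3105, 0.3301], E[r] = 2.4121, γ^t·E[r] = 1.543750, running G = 5.443750
t=3: π = [0.1863, 0.1863, 0.2937, 0.3337], E[r] = 2.3623, γ^t·E[r] = 1.209500, running G = 6.653250
t=4: π = [0.1850, 0.1850, 0.2967, 0.3333], E[r] = 2.3717, γ^t·E[r] = 0.971463, running G = 7.624713
t=5: π = [0.1852, 0.1852, 0.2962, 0.3333], E[r] = 2.3702, γ^t·E[r] = 0.776653, running G = 8.401365
t=6: π = [0.1852, 0.1852, 0.2963, 0.3333], E[r] = 2.3704, γ^t·E[r] = 0.621387, running G = 9.022752
t=7: π = [0.1852, 0.1852, 0.2963, 0.3333], E[r] = 2.3704, γ^t·E[r] = 0.497102, running G = 9.519854

G = 9.5199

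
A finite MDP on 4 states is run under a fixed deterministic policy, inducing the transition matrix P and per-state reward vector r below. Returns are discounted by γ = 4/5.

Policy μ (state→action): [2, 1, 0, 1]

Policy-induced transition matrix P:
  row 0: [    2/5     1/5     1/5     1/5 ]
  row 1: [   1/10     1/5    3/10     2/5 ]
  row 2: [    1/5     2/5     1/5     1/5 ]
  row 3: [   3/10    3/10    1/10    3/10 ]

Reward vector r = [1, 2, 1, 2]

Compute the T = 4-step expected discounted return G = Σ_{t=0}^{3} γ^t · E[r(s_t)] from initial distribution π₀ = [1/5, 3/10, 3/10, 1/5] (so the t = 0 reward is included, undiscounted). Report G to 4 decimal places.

G = 4.5366

t=0: π = [0.2000, 0.3000, 0.3000, 0.2000], E[r] = 1.5000, γ^t·E[r] = 1.500000, running G = 1.500000
t=1: π = [0.2300, 0.2800, 0.2100, 0.2800], E[r] = 1.5600, γ^t·E[r] = 1.248000, running G = 2.748000
t=2: π = [0.2460, 0.2700, 0.2000, 0.2840], E[r] = 1.5540, γ^t·E[r] = 0.994560, running G = 3.742560
t=3: π = [0.2506, 0.2684, 0.1986, 0.2824], E[r] = 1.5508, γ^t·E[r] = 0.794010, running G = 4.536570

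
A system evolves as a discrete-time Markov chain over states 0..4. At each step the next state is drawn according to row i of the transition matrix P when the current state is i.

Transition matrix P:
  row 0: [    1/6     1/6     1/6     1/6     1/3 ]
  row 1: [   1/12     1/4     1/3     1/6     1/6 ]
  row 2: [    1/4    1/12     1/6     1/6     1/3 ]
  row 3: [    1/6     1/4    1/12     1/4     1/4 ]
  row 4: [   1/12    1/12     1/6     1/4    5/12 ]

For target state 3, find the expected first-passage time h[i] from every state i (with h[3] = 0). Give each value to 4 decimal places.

First-step conditioning: h[3] = 0; for i ≠ 3, h[i] = 1 + Σ_k P[i][k]·h[k].
  h[0] = 1 + 1/6·h[0] + 1/6·h[1] + 1/6·h[2] + 1/3·h[4]
  h[1] = 1 + 1/12·h[0] + 1/4·h[1] + 1/3·h[2] + 1/6·h[4]
  h[2] = 1 + 1/4·h[0] + 1/12·h[1] + 1/6·h[2] + 1/3·h[4]
  h[4] = 1 + 1/12·h[0] + 1/12·h[1] + 1/6·h[2] + 5/12·h[4]
Solving the 4×4 linear system over states ≠ 3 gives exactly h = [2175/424, 2211/424, 543/106, 0, 987/212] (h[3] = 0 is the target).

h = [5.1297, 5.2146, 5.1226, 0.0000, 4.6557]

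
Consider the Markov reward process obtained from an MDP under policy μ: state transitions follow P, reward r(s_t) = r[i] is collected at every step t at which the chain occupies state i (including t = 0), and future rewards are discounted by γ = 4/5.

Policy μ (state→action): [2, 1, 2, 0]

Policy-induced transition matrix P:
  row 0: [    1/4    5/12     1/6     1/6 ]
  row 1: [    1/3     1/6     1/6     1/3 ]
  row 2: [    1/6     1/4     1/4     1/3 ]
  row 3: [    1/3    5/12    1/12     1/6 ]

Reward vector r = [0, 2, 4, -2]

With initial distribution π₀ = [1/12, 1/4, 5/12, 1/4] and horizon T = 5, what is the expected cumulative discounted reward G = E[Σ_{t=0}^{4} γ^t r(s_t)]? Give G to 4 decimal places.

G = 3.4629

t=0: π = [0.0833, 0.2500, 0.4167, 0.2500], E[r] = 1.6667, γ^t·E[r] = 1.666667, running G = 1.666667
t=1: π = [0.2569, 0.2847, 0.1806, 0.2778], E[r] = 0.7361, γ^t·E[r] = 0.588889, running G = 2.255556
t=2: π = [0.2818, 0.3154, 0.1586, 0.2442], E[r] = 0.7766, γ^t·E[r] = 0.497037, running G = 2.752593
t=3: π = [0.2834, 0.3114, 0.1595, 0.2457], E[r] = 0.7696, γ^t·E[r] = 0.394025, running G = 3.146617
t=4: π = [0.2831, 0.3122, 0.1595, 0.2452], E[r] = 0.7721, γ^t·E[r] = 0.316257, running G = 3.462874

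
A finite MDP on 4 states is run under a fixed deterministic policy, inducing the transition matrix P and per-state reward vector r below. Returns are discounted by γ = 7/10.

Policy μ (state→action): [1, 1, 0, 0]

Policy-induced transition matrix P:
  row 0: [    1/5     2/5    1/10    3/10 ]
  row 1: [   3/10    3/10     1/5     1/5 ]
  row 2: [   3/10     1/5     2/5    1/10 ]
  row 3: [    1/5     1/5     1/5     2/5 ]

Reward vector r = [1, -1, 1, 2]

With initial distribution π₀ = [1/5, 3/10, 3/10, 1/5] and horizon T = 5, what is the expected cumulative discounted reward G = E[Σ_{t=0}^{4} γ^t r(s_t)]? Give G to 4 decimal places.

t=0: π = [0.2000, 0.3000, 0.3000, 0.2000], E[r] = 0.6000, γ^t·E[r] = 0.600000, running G = 0.600000
t=1: π = [0.2600, 0.2700, 0.2400, 0.2300], E[r] = 0.6900, γ^t·E[r] = 0.483000, running G = 1.083000
t=2: π = [0.2510, 0.2790, 0.2220, 0.2480], E[r] = 0.6900, γ^t·E[r] = 0.338100, running G = 1.421100
t=3: π = [0.2501, 0.2781, 0.2193, 0.2525], E[r] = 0.6963, γ^t·E[r] = 0.238831, running G = 1.659931
t=4: π = [0.2497, 0.2778, 0.2189, 0.2536], E[r] = 0.6979, γ^t·E[r] = 0.167571, running G = 1.827501

G = 1.8275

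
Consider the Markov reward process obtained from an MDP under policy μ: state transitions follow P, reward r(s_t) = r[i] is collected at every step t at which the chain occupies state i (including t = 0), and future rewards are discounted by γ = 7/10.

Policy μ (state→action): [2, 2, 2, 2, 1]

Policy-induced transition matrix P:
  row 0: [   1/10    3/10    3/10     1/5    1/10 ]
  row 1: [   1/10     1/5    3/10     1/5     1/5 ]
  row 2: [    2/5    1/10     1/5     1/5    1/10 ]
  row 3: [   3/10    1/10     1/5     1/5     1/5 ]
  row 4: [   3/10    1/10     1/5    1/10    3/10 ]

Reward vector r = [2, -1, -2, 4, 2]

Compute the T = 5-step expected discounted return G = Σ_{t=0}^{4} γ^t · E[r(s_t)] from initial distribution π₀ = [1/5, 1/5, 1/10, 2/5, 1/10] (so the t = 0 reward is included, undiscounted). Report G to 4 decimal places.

G = 3.4387

t=0: π = [0.2000, 0.2000, 0.1000, 0.4000, 0.1000], E[r] = 1.8000, γ^t·E[r] = 1.800000, running G = 1.800000
t=1: π = [0.2300, 0.1600, 0.2400, 0.1900, 0.1800], E[r] = 0.9400, γ^t·E[r] = 0.658000, running G = 2.458000
t=2: π = [0.2460, 0.1620, 0.2390, 0.1820, 0.1710], E[r] = 0.9220, γ^t·E[r] = 0.451780, running G = 2.909780
t=3: π = [0.2423, 0.1654, 0.2408, 0.1829, 0.1686], E[r] = 0.9064, γ^t·E[r] = 0.310895, running G = 3.220675
t=4: π = [0.2425, 0.1650, 0.2408, 0.1831, 0.1686], E[r] = 0.9082, γ^t·E[r] = 0.218059, running G = 3.438734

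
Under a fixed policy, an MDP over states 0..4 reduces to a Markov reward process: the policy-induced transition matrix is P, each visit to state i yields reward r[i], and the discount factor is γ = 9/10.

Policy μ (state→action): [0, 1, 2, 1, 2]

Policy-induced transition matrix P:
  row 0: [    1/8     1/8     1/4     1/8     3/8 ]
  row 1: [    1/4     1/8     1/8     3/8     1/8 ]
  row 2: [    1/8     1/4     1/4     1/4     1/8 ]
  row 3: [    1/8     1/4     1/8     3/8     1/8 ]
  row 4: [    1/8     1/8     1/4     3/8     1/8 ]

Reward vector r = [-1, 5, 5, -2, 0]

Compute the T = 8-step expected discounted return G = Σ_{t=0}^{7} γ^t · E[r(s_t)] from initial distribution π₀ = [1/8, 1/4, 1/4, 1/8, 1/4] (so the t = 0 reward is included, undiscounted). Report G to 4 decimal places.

G = 7.2980

t=0: π = [0.1250, 0.2500, 0.2500, 0.1250, 0.2500], E[r] = 2.1250, γ^t·E[r] = 2.125000, running G = 2.125000
t=1: π = [0.1563, 0.1719, 0.2031, 0.3125, 0.1563], E[r] = 1.0938, γ^t·E[r] = 0.984375, running G = 3.109375
t=2: π = [0.1465, 0.1895, 0.1895, 0.3105, 0.1641], E[r] = 1.1270, γ^t·E[r] = 0.912832, running G = 4.022207
t=3: π = [0.1487, 0.1875, 0.1875, 0.3147, 0.1616], E[r] = 1.0969, γ^t·E[r] = 0.799657, running G = 4.821865
t=4: π = [0.1484, 0.1878, 0.1872, 0.3144, 0.1622], E[r] = 1.0978, γ^t·E[r] = 0.720252, running G = 5.542117
t=5: π = [0.1485, 0.1877, 0.1872, 0.3145, 0.1621], E[r] = 1.0972, γ^t·E[r] = 0.647891, running G = 6.190008
t=6: π = [0.1485, 0.1877, 0.1872, 0.3145, 0.1621], E[r] = 1.0973, γ^t·E[r] = 0.583142, running G = 6.773150
t=7: π = [0.1485, 0.1877, 0.1872, 0.3145, 0.1621], E[r] = 1.0973, γ^t·E[r] = 0.524820, running G = 7.297971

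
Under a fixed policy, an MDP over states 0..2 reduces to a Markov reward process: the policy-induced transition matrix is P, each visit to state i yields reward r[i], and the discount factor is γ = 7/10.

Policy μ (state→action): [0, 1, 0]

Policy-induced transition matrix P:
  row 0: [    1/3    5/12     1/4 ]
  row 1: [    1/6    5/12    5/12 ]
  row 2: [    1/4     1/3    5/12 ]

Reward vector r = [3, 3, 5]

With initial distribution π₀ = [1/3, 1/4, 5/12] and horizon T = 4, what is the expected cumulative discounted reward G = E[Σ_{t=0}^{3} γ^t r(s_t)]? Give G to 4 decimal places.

t=0: π = [0.3333, 0.2500, 0.4167], E[r] = 3.8333, γ^t·E[r] = 3.833333, running G = 3.833333
t=1: π = [0.2569, 0.3819, 0.3611], E[r] = 3.7222, γ^t·E[r] = 2.605556, running G = 6.438889
t=2: π = [0.2396, 0.3866, 0.3738], E[r] = 3.7477, γ^t·E[r] = 1.836366, running G = 8.275255
t=3: π = [0.2378, 0.3855, 0.3767], E[r] = 3.7535, γ^t·E[r] = 1.287441, running G = 9.562696

G = 9.5627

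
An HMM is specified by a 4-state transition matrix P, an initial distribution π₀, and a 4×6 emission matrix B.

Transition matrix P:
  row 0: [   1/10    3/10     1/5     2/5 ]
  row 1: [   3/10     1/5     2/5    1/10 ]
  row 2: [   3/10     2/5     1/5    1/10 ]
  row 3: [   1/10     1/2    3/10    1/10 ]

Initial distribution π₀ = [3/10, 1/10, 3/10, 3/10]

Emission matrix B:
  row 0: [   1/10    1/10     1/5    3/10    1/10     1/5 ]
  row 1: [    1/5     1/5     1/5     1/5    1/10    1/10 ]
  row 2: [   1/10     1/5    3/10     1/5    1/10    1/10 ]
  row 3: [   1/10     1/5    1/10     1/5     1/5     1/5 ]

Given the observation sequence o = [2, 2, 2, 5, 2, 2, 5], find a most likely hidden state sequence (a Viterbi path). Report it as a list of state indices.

t=0: δ = [6.000e-02, 2.000e-02, 9.000e-02, 3.000e-02]  (obs o_0=2)
t=1: δ = [5.400e-03, 7.200e-03, 5.400e-03, 2.400e-03]  ψ = [2, 2, 2, 0]  (obs o_1=2)
t=2: δ = [4.320e-04, 4.320e-04, 8.640e-04, 2.160e-04]  ψ = [1, 2, 1, 0]  (obs o_2=2)
t=3: δ = [5.184e-05, 3.456e-05, 1.728e-05, 3.456e-05]  ψ = [2, 2, 1, 0]  (obs o_3=5)
t=4: δ = [2.074e-06, 3.456e-06, 4.147e-06, 2.074e-06]  ψ = [1, 3, 1, 0]  (obs o_4=2)
t=5: δ = [2.488e-07, 3.318e-07, 4.147e-07, 8.294e-08]  ψ = [2, 2, 1, 0]  (obs o_5=2)
t=6: δ = [2.488e-08, 1.659e-08, 1.327e-08, 1.991e-08]  ψ = [2, 2, 1, 0]  (obs o_6=5)
backtrack: best end state = 0; path = [2, 1, 0, 3, 1, 2, 0]

path = [2, 1, 0, 3, 1, 2, 0]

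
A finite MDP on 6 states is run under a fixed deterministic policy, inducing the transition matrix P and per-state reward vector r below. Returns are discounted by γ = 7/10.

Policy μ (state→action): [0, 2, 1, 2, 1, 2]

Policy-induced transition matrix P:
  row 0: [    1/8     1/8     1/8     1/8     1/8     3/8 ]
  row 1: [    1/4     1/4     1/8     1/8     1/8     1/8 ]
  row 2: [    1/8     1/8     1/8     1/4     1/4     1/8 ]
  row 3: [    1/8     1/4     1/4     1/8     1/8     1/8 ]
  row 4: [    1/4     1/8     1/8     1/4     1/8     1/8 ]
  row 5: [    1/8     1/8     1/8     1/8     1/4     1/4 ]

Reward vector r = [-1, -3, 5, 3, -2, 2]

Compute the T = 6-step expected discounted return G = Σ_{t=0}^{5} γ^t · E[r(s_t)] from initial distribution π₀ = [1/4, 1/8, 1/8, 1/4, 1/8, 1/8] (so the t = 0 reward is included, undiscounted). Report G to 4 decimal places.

t=0: π = [0.2500, 0.1250, 0.1250, 0.2500, 0.1250, 0.1250], E[r] = 0.7500, γ^t·E[r] = 0.750000, running G = 0.750000
t=1: π = [0.1563, 0.1719, 0.1563, 0.1563, 0.1563, 0.2031], E[r] = 0.6719, γ^t·E[r] = 0.470313, running G = 1.220313
t=2: π = [0.1660, 0.1660, 0.1445, 0.1641, 0.1699, 0.1895], E[r] = 0.5898, γ^t·E[r] = 0.289023, running G = 1.509336
t=3: π = [0.1670, 0.1663, 0.1455, 0.1643, 0.1667, 0.1902], E[r] = 0.6016, γ^t·E[r] = 0.206336, running G = 1.715672
t=4: π = [0.1666, 0.1663, 0.1455, 0.1640, 0.1670, 0.1905], E[r] = 0.6013, γ^t·E[r] = 0.144377, running G = 1.860048
t=5: π = [0.1667, 0.1663, 0.1455, 0.1641, 0.1670, 0.1905], E[r] = 0.6011, γ^t·E[r] = 0.101026, running G = 1.961074

G = 1.9611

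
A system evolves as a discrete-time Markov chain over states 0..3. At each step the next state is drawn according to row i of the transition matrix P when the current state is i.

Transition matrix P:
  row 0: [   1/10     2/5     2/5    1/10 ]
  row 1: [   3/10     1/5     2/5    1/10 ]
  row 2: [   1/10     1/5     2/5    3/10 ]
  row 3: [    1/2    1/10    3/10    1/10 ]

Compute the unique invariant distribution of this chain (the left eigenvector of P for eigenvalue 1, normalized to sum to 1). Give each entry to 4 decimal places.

Balance equations π_j = Σ_i π_i·P[i][j]:
  π_0 = 1/10·π_0 + 3/10·π_1 + 1/10·π_2 + 1/2·π_3
  π_1 = 2/5·π_0 + 1/5·π_1 + 1/5·π_2 + 1/10·π_3
  π_2 = 2/5·π_0 + 2/5·π_1 + 2/5·π_2 + 3/10·π_3
  normalize: π_0 + π_1 + π_2 + π_3 = 1
Solving the linear system gives exactly π = [11/51, 23/102, 13/34, 3/17].

π = [0.2157, 0.2255, 0.3824, 0.1765]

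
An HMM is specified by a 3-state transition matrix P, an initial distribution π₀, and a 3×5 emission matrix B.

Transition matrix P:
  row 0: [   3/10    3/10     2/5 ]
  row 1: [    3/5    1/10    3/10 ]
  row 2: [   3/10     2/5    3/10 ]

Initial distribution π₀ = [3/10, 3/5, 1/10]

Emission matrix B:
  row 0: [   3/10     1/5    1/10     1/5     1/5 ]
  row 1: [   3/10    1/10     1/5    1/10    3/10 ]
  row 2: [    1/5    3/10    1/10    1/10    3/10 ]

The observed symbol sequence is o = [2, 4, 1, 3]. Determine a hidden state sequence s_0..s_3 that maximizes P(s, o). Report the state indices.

path = [1, 0, 2, 0]

t=0: δ = [3.000e-02, 1.200e-01, 1.000e-02]  (obs o_0=2)
t=1: δ = [1.440e-02, 3.600e-03, 1.080e-02]  ψ = [1, 1, 1]  (obs o_1=4)
t=2: δ = [8.640e-04, 4.320e-04, 1.728e-03]  ψ = [0, 0, 0]  (obs o_2=1)
t=3: δ = [1.037e-04, 6.912e-05, 5.184e-05]  ψ = [2, 2, 2]  (obs o_3=3)
backtrack: best end state = 0; path = [1, 0, 2, 0]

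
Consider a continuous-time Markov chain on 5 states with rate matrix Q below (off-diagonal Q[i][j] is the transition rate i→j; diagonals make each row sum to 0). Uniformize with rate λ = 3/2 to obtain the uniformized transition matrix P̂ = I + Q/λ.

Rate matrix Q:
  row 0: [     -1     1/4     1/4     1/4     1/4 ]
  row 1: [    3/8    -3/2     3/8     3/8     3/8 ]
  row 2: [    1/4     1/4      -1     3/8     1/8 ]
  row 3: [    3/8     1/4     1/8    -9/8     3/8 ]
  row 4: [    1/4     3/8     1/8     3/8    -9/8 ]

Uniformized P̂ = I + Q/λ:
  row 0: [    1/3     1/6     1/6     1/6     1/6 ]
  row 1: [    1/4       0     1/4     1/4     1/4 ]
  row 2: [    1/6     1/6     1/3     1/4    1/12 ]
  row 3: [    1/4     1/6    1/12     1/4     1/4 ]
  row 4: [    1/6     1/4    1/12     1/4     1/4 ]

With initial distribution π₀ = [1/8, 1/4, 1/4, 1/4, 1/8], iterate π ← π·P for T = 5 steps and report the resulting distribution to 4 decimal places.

π = [0.2387, 0.1572, 0.1726, 0.2301, 0.2013]

t=0: π = [0.1250, 0.2500, 0.2500, 0.2500, 0.1250]
t=1: π = [0.2292, 0.1354, 0.1979, 0.2396, 0.1979]
t=2: π = [0.2361, 0.1606, 0.1745, 0.2309, 0.1979]
t=3: π = [0.2386, 0.1564, 0.1734, 0.2303, 0.2012]
t=4: π = [0.2387, 0.1574, 0.1726, 0.2301, 0.2012]
t=5: π = [0.2387, 0.1572, 0.1726, 0.2301, 0.2013]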